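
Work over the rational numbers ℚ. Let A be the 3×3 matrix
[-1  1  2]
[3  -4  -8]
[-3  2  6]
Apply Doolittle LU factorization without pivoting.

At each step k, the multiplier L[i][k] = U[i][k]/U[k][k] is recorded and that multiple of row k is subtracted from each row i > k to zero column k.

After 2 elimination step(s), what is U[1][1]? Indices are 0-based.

U[1][1] = -1

k=0: U[0][0]=-1
  eliminate (1,0): mult=-3, new row 1: (0, -1, -2); set L[1][0]=-3
  eliminate (2,0): mult=3, new row 2: (0, -1, 0); set L[2][0]=3
k=1: U[1][1]=-1
  eliminate (2,1): mult=1, new row 2: (0, 0, 2); set L[2][1]=1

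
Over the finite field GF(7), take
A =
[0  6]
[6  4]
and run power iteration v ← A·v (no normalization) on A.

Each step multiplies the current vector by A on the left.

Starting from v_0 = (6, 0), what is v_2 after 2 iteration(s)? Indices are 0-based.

v_2 = (6, 4)

v_0 = (6, 0).
v_1 = A·v_0 = (0, 1).
v_2 = A·v_1 = (6, 4).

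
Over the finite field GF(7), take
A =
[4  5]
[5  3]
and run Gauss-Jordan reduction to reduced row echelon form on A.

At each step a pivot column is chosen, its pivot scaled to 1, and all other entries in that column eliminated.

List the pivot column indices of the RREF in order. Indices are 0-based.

[1] R0 /= 4  ⇒  (1, 3)
     R1 -= 5·R0  ⇒  (0, 2)
[2] R1 /= 2  ⇒  (0, 1)
     R0 -= 3·R1  ⇒  (1, 0)

pivot columns: 0, 1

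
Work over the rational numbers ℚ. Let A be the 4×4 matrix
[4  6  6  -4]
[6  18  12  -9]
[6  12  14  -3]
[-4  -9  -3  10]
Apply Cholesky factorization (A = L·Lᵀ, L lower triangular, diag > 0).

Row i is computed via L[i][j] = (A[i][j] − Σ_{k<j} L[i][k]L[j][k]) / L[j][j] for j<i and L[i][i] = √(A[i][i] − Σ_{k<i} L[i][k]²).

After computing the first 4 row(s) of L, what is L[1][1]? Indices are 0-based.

Step 1: L[0][0] = √(4) = 2.
  L[1][0] = (6) / L[0][0] = 3.
Step 2: L[1][1] = √(9) = 3.
  L[2][0] = (6) / L[0][0] = 3.
  L[2][1] = (3) / L[1][1] = 1.
Step 3: L[2][2] = √(4) = 2.
  L[3][0] = (-4) / L[0][0] = -2.
  L[3][1] = (-3) / L[1][1] = -1.
  L[3][2] = (4) / L[2][2] = 2.
Step 4: L[3][3] = √(1) = 1.

L[1][1] = 3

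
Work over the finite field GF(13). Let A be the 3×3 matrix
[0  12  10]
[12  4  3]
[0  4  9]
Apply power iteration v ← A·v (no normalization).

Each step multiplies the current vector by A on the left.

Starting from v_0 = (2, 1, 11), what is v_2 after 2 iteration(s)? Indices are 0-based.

v_2 = (7, 2, 1)

v_0 = (2, 1, 11).
v_1 = A·v_0 = (5, 9, 12).
v_2 = A·v_1 = (7, 2, 1).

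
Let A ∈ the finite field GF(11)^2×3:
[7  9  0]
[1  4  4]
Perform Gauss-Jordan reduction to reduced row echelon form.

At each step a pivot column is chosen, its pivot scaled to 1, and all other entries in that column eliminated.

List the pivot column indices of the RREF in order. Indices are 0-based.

pivot columns: 0, 1

pivot(0,0)=7: scale R0 → (1, 6, 0)
  clear (1,0): R1 −= (1)R0 → (0, 9, 4)
pivot(1,1)=9: scale R1 → (0, 1, 9)
  clear (0,1): R0 −= (6)R1 → (1, 0, 1)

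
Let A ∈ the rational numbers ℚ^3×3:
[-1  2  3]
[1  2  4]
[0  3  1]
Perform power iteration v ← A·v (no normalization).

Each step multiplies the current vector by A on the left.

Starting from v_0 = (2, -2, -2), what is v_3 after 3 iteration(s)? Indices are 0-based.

v_0 = (2, -2, -2).
v_1 = A·v_0 = (-12, -10, -8).
v_2 = A·v_1 = (-32, -64, -38).
v_3 = A·v_2 = (-210, -312, -230).

v_3 = (-210, -312, -230)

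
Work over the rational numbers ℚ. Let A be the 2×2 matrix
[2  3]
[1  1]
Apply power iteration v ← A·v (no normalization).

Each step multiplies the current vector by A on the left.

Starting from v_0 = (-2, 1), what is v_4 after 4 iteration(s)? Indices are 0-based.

v_0 = (-2, 1).
v_1 = A·v_0 = (-1, -1).
v_2 = A·v_1 = (-5, -2).
v_3 = A·v_2 = (-16, -7).
v_4 = A·v_3 = (-53, -23).

v_4 = (-53, -23)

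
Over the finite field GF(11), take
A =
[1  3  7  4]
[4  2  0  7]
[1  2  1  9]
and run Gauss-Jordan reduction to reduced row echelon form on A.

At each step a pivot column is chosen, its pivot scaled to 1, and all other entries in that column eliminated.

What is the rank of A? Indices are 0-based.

[1] R0 /= 1  ⇒  (1, 3, 7, 4)
     R1 -= 4·R0  ⇒  (0, 1, 5, 2)
     R2 -= 1·R0  ⇒  (0, 10, 5, 5)
[2] R1 /= 1  ⇒  (0, 1, 5, 2)
     R0 -= 3·R1  ⇒  (1, 0, 3, 9)
     R2 -= 10·R1  ⇒  (0, 0, 10, 7)
[3] R2 /= 10  ⇒  (0, 0, 1, 4)
     R0 -= 3·R2  ⇒  (1, 0, 0, 8)
     R1 -= 5·R2  ⇒  (0, 1, 0, 4)

rank = 3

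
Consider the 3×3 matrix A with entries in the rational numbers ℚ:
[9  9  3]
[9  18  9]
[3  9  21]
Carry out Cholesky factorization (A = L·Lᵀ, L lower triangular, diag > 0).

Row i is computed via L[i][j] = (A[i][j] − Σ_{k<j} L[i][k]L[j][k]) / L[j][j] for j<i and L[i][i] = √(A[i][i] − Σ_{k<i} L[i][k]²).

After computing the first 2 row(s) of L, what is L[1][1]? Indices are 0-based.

L[1][1] = 3

Step 1: L[0][0] = √(9) = 3.
  L[1][0] = (9) / L[0][0] = 3.
Step 2: L[1][1] = √(9) = 3.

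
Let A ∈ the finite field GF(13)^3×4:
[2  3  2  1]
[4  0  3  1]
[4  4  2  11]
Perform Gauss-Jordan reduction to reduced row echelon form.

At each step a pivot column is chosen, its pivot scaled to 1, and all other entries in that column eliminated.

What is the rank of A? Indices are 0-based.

rank = 3

pivot(0,0)=2: scale R0 → (1, 8, 1, 7)
  clear (1,0): R1 −= (4)R0 → (0, 7, 12, 12)
  clear (2,0): R2 −= (4)R0 → (0, 11, 11, 9)
pivot(1,1)=7: scale R1 → (0, 1, 11, 11)
  clear (0,1): R0 −= (8)R1 → (1, 0, 4, 10)
  clear (2,1): R2 −= (11)R1 → (0, 0, 7, 5)
pivot(2,2)=7: scale R2 → (0, 0, 1, 10)
  clear (0,2): R0 −= (4)R2 → (1, 0, 0, 9)
  clear (1,2): R1 −= (11)R2 → (0, 1, 0, 5)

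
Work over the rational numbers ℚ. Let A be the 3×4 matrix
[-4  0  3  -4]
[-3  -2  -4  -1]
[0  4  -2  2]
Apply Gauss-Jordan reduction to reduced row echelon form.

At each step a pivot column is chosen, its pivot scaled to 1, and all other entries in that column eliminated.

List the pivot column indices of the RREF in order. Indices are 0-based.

[1] R0 /= -4  ⇒  (1, 0, -3/4, 1)
     R1 -= -3·R0  ⇒  (0, -2, -25/4, 2)
[2] R1 /= -2  ⇒  (0, 1, 25/8, -1)
     R2 -= 4·R1  ⇒  (0, 0, -29/2, 6)
[3] R2 /= -29/2  ⇒  (0, 0, 1, -12/29)
     R0 -= -3/4·R2  ⇒  (1, 0, 0, 20/29)
     R1 -= 25/8·R2  ⇒  (0, 1, 0, 17/58)

pivot columns: 0, 1, 2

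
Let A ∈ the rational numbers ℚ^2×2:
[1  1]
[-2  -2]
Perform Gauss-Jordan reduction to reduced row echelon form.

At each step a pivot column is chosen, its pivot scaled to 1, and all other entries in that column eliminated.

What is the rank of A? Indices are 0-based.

rank = 1

step 1: normalize row 0 (÷1) = (1, 1)
  row 1: subtract -2×row0 = (0, 0)
skip col 1 (zero from row 1)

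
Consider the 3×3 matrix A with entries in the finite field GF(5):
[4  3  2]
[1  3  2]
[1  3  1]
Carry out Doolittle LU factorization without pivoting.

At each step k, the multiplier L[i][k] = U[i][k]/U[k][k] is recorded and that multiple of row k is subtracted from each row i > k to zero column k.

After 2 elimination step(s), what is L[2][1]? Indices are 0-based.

L[2][1] = 1

k=0: U[0][0]=4
  eliminate (1,0): mult=4, new row 1: (0, 1, 4); set L[1][0]=4
  eliminate (2,0): mult=4, new row 2: (0, 1, 3); set L[2][0]=4
k=1: U[1][1]=1
  eliminate (2,1): mult=1, new row 2: (0, 0, 4); set L[2][1]=1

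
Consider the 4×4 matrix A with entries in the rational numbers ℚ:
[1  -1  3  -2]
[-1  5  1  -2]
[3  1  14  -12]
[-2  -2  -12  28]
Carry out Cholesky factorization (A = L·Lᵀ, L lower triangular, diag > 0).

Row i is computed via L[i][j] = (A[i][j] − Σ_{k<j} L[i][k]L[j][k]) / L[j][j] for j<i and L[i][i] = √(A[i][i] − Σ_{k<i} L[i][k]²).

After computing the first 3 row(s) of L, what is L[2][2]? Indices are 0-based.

Step 1: L[0][0] = √(1) = 1.
  L[1][0] = (-1) / L[0][0] = -1.
Step 2: L[1][1] = √(4) = 2.
  L[2][0] = (3) / L[0][0] = 3.
  L[2][1] = (4) / L[1][1] = 2.
Step 3: L[2][2] = √(1) = 1.

L[2][2] = 1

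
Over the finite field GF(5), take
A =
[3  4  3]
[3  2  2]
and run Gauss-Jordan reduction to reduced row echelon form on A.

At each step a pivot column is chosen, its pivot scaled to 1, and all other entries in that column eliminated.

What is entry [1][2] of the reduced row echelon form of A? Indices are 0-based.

M[1][2] = 3

pivot(0,0)=3: scale R0 → (1, 3, 1)
  clear (1,0): R1 −= (3)R0 → (0, 3, 4)
pivot(1,1)=3: scale R1 → (0, 1, 3)
  clear (0,1): R0 −= (3)R1 → (1, 0, 2)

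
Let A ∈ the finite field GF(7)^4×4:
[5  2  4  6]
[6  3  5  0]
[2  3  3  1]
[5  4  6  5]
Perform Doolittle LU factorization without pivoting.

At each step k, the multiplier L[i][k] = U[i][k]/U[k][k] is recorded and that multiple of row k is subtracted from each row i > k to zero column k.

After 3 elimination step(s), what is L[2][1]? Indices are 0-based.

L[2][1] = 6

[col 0] pivot 5
  R1 -= 4*R0 → (0, 2, 3, 4)  (L[1][0] := 4)
  R2 -= 6*R0 → (0, 5, 0, 0)  (L[2][0] := 6)
  R3 -= 1*R0 → (0, 2, 2, 6)  (L[3][0] := 1)
[col 1] pivot 2
  R2 -= 6*R1 → (0, 0, 3, 4)  (L[2][1] := 6)
  R3 -= 1*R1 → (0, 0, 6, 2)  (L[3][1] := 1)
[col 2] pivot 3
  R3 -= 2*R2 → (0, 0, 0, 1)  (L[3][2] := 2)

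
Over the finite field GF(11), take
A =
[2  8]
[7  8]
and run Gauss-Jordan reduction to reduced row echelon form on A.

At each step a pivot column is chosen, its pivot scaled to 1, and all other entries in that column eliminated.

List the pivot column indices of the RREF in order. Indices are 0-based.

pivot columns: 0, 1

[1] R0 /= 2  ⇒  (1, 4)
     R1 -= 7·R0  ⇒  (0, 2)
[2] R1 /= 2  ⇒  (0, 1)
     R0 -= 4·R1  ⇒  (1, 0)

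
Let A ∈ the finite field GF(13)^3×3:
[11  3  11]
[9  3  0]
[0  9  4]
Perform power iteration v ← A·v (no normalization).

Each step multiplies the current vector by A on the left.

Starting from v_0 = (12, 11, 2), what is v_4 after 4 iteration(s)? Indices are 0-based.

v_4 = (5, 1, 7)

v_0 = (12, 11, 2).
v_1 = A·v_0 = (5, 11, 3).
v_2 = A·v_1 = (4, 0, 7).
v_3 = A·v_2 = (4, 10, 2).
v_4 = A·v_3 = (5, 1, 7).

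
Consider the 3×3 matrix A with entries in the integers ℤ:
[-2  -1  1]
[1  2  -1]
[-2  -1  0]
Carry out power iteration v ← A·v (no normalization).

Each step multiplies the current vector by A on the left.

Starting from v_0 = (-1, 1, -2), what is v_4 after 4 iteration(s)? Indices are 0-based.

v_4 = (-3, 17, 1)

v_0 = (-1, 1, -2).
v_1 = A·v_0 = (-1, 3, 1).
v_2 = A·v_1 = (0, 4, -1).
v_3 = A·v_2 = (-5, 9, -4).
v_4 = A·v_3 = (-3, 17, 1).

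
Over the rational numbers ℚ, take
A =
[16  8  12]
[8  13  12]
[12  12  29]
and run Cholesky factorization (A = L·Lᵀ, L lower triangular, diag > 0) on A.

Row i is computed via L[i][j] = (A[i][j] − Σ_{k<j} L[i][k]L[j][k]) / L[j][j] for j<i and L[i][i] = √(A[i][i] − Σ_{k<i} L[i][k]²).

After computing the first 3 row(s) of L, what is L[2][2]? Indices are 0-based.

Step 1: L[0][0] = √(16) = 4.
  L[1][0] = (8) / L[0][0] = 2.
Step 2: L[1][1] = √(9) = 3.
  L[2][0] = (12) / L[0][0] = 3.
  L[2][1] = (6) / L[1][1] = 2.
Step 3: L[2][2] = √(16) = 4.

L[2][2] = 4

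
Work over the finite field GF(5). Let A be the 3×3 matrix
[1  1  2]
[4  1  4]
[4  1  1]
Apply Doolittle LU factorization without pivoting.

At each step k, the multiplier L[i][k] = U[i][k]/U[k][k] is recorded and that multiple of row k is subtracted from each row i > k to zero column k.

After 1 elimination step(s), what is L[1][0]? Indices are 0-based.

L[1][0] = 4

Step 1: pivot at (0,0) is 1.
  row1 ← row1 − (4)·row0  ⇒  L[1][0]=4, U row1=(0, 2, 1)
  row2 ← row2 − (4)·row0  ⇒  L[2][0]=4, U row2=(0, 2, 3)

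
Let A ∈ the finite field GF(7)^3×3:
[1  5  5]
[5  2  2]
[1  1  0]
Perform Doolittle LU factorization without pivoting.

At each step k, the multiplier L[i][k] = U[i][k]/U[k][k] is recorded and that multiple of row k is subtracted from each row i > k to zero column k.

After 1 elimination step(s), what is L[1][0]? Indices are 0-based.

[col 0] pivot 1
  R1 -= 5*R0 → (0, 5, 5)  (L[1][0] := 5)
  R2 -= 1*R0 → (0, 3, 2)  (L[2][0] := 1)

L[1][0] = 5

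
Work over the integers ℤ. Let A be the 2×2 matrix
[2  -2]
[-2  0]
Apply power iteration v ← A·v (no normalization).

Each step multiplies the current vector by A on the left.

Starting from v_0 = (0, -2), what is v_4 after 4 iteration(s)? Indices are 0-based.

v_0 = (0, -2).
v_1 = A·v_0 = (4, 0).
v_2 = A·v_1 = (8, -8).
v_3 = A·v_2 = (32, -16).
v_4 = A·v_3 = (96, -64).

v_4 = (96, -64)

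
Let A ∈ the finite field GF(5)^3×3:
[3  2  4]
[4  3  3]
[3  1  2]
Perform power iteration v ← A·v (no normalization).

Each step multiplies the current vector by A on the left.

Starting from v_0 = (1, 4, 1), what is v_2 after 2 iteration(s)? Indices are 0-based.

v_0 = (1, 4, 1).
v_1 = A·v_0 = (0, 4, 4).
v_2 = A·v_1 = (4, 4, 2).

v_2 = (4, 4, 2)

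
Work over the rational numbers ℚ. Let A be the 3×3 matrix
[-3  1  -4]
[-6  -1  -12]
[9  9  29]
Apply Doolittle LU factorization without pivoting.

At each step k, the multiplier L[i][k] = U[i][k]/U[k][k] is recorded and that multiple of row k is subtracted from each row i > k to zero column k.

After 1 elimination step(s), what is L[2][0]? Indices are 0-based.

Step 1: pivot at (0,0) is -3.
  row1 ← row1 − (2)·row0  ⇒  L[1][0]=2, U row1=(0, -3, -4)
  row2 ← row2 − (-3)·row0  ⇒  L[2][0]=-3, U row2=(0, 12, 17)

L[2][0] = -3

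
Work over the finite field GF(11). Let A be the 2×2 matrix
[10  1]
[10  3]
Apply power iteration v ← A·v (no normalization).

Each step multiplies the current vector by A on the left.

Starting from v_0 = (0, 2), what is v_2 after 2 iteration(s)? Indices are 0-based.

v_0 = (0, 2).
v_1 = A·v_0 = (2, 6).
v_2 = A·v_1 = (4, 5).

v_2 = (4, 5)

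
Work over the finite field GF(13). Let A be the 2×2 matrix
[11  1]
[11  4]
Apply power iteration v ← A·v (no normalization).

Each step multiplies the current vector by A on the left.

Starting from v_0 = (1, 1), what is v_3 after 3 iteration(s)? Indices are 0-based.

v_3 = (2, 6)

v_0 = (1, 1).
v_1 = A·v_0 = (12, 2).
v_2 = A·v_1 = (4, 10).
v_3 = A·v_2 = (2, 6).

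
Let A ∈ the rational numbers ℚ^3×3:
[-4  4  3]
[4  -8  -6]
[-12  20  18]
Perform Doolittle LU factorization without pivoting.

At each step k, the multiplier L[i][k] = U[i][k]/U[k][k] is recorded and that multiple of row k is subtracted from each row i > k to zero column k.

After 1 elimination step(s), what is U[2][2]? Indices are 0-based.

k=0: U[0][0]=-4
  eliminate (1,0): mult=-1, new row 1: (0, -4, -3); set L[1][0]=-1
  eliminate (2,0): mult=3, new row 2: (0, 8, 9); set L[2][0]=3

U[2][2] = 9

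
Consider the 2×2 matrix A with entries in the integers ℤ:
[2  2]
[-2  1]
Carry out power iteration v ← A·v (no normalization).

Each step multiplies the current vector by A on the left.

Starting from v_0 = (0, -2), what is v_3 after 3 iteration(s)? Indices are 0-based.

v_3 = (-12, 30)

v_0 = (0, -2).
v_1 = A·v_0 = (-4, -2).
v_2 = A·v_1 = (-12, 6).
v_3 = A·v_2 = (-12, 30).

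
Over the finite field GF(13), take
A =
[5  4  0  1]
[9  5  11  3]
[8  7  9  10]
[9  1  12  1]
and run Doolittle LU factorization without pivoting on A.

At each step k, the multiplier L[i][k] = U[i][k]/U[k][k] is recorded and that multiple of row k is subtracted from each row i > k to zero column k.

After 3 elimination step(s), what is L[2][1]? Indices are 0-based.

k=0: U[0][0]=5
  eliminate (1,0): mult=7, new row 1: (0, 3, 11, 9); set L[1][0]=7
  eliminate (2,0): mult=12, new row 2: (0, 11, 9, 11); set L[2][0]=12
  eliminate (3,0): mult=7, new row 3: (0, 12, 12, 7); set L[3][0]=7
k=1: U[1][1]=3
  eliminate (2,1): mult=8, new row 2: (0, 0, 12, 4); set L[2][1]=8
  eliminate (3,1): mult=4, new row 3: (0, 0, 7, 10); set L[3][1]=4
k=2: U[2][2]=12
  eliminate (3,2): mult=6, new row 3: (0, 0, 0, 12); set L[3][2]=6

L[2][1] = 8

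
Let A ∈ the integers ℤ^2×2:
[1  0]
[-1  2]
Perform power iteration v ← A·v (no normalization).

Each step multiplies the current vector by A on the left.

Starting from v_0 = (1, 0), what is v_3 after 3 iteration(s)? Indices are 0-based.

v_0 = (1, 0).
v_1 = A·v_0 = (1, -1).
v_2 = A·v_1 = (1, -3).
v_3 = A·v_2 = (1, -7).

v_3 = (1, -7)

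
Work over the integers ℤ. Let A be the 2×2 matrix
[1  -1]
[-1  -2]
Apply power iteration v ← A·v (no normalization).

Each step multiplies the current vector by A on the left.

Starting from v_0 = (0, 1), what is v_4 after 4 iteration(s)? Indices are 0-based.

v_0 = (0, 1).
v_1 = A·v_0 = (-1, -2).
v_2 = A·v_1 = (1, 5).
v_3 = A·v_2 = (-4, -11).
v_4 = A·v_3 = (7, 26).

v_4 = (7, 26)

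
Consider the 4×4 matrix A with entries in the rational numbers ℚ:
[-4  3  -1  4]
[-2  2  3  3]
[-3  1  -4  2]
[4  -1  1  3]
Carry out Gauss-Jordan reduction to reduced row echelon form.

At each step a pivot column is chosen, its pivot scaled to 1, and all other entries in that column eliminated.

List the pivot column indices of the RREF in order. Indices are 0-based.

pivot columns: 0, 1, 2, 3

pivot(0,0)=-4: scale R0 → (1, -3/4, 1/4, -1)
  clear (1,0): R1 −= (-2)R0 → (0, 1/2, 7/2, 1)
  clear (2,0): R2 −= (-3)R0 → (0, -5/4, -13/4, -1)
  clear (3,0): R3 −= (4)R0 → (0, 2, 0, 7)
pivot(1,1)=1/2: scale R1 → (0, 1, 7, 2)
  clear (0,1): R0 −= (-3/4)R1 → (1, 0, 11/2, 1/2)
  clear (2,1): R2 −= (-5/4)R1 → (0, 0, 11/2, 3/2)
  clear (3,1): R3 −= (2)R1 → (0, 0, -14, 3)
pivot(2,2)=11/2: scale R2 → (0, 0, 1, 3/11)
  clear (0,2): R0 −= (11/2)R2 → (1, 0, 0, -1)
  clear (1,2): R1 −= (7)R2 → (0, 1, 0, 1/11)
  clear (3,2): R3 −= (-14)R2 → (0, 0, 0, 75/11)
pivot(3,3)=75/11: scale R3 → (0, 0, 0, 1)
  clear (0,3): R0 −= (-1)R3 → (1, 0, 0, 0)
  clear (1,3): R1 −= (1/11)R3 → (0, 1, 0, 0)
  clear (2,3): R2 −= (3/11)R3 → (0, 0, 1, 0)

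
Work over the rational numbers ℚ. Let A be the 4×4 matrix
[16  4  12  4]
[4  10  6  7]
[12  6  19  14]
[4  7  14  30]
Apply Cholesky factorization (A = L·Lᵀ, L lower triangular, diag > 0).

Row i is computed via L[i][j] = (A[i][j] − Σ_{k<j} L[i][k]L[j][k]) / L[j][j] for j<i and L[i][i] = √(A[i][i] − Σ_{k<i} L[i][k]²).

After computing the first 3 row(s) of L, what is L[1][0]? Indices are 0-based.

L[1][0] = 1

Step 1: L[0][0] = √(16) = 4.
  L[1][0] = (4) / L[0][0] = 1.
Step 2: L[1][1] = √(9) = 3.
  L[2][0] = (12) / L[0][0] = 3.
  L[2][1] = (3) / L[1][1] = 1.
Step 3: L[2][2] = √(9) = 3.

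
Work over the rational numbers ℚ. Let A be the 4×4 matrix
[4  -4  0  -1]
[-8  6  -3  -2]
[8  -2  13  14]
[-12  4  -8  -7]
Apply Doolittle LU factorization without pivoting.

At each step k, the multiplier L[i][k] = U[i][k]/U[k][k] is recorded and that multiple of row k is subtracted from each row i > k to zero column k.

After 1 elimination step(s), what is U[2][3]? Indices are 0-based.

U[2][3] = 16

k=0: U[0][0]=4
  eliminate (1,0): mult=-2, new row 1: (0, -2, -3, -4); set L[1][0]=-2
  eliminate (2,0): mult=2, new row 2: (0, 6, 13, 16); set L[2][0]=2
  eliminate (3,0): mult=-3, new row 3: (0, -8, -8, -10); set L[3][0]=-3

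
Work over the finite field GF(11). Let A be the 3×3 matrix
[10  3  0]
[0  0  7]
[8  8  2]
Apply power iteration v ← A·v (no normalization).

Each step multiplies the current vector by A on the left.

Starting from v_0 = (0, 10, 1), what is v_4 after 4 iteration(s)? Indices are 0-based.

v_0 = (0, 10, 1).
v_1 = A·v_0 = (8, 7, 5).
v_2 = A·v_1 = (2, 2, 9).
v_3 = A·v_2 = (4, 8, 6).
v_4 = A·v_3 = (9, 9, 9).

v_4 = (9, 9, 9)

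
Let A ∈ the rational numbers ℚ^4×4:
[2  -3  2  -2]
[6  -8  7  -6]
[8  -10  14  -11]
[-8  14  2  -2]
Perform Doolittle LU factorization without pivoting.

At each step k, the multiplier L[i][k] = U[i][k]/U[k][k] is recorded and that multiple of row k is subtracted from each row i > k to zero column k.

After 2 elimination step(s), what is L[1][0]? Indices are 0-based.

L[1][0] = 3

[col 0] pivot 2
  R1 -= 3*R0 → (0, 1, 1, 0)  (L[1][0] := 3)
  R2 -= 4*R0 → (0, 2, 6, -3)  (L[2][0] := 4)
  R3 -= -4*R0 → (0, 2, 10, -10)  (L[3][0] := -4)
[col 1] pivot 1
  R2 -= 2*R1 → (0, 0, 4, -3)  (L[2][1] := 2)
  R3 -= 2*R1 → (0, 0, 8, -10)  (L[3][1] := 2)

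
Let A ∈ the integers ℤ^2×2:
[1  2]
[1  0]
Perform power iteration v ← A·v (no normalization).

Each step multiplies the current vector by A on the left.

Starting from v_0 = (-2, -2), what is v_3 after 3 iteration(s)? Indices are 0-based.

v_3 = (-22, -10)

v_0 = (-2, -2).
v_1 = A·v_0 = (-6, -2).
v_2 = A·v_1 = (-10, -6).
v_3 = A·v_2 = (-22, -10).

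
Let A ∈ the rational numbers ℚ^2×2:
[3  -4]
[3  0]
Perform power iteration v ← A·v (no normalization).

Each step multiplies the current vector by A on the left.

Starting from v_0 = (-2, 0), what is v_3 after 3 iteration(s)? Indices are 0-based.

v_3 = (90, 18)

v_0 = (-2, 0).
v_1 = A·v_0 = (-6, -6).
v_2 = A·v_1 = (6, -18).
v_3 = A·v_2 = (90, 18).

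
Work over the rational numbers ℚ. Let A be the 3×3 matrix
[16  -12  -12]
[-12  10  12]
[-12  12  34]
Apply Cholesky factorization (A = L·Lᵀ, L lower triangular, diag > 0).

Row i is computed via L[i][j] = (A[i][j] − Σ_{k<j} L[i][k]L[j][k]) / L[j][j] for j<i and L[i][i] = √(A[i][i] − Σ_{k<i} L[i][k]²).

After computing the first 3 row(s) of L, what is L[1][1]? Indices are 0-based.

Step 1: L[0][0] = √(16) = 4.
  L[1][0] = (-12) / L[0][0] = -3.
Step 2: L[1][1] = √(1) = 1.
  L[2][0] = (-12) / L[0][0] = -3.
  L[2][1] = (3) / L[1][1] = 3.
Step 3: L[2][2] = √(16) = 4.

L[1][1] = 1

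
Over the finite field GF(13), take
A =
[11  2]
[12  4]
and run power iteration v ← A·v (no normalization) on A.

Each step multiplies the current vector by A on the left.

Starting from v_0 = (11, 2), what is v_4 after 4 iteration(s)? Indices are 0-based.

v_0 = (11, 2).
v_1 = A·v_0 = (8, 10).
v_2 = A·v_1 = (4, 6).
v_3 = A·v_2 = (4, 7).
v_4 = A·v_3 = (6, 11).

v_4 = (6, 11)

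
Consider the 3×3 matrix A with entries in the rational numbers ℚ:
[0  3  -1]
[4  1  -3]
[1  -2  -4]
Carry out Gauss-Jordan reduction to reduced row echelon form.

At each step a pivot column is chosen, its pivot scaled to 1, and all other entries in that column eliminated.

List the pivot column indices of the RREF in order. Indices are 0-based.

pivot columns: 0, 1, 2

step 1: exchange rows 0,1
step 1: normalize row 0 (÷4) = (1, 1/4, -3/4)
  row 2: subtract 1×row0 = (0, -9/4, -13/4)
step 2: normalize row 1 (÷3) = (0, 1, -1/3)
  row 0: subtract 1/4×row1 = (1, 0, -2/3)
  row 2: subtract -9/4×row1 = (0, 0, -4)
step 3: normalize row 2 (÷-4) = (0, 0, 1)
  row 0: subtract -2/3×row2 = (1, 0, 0)
  row 1: subtract -1/3×row2 = (0, 1, 0)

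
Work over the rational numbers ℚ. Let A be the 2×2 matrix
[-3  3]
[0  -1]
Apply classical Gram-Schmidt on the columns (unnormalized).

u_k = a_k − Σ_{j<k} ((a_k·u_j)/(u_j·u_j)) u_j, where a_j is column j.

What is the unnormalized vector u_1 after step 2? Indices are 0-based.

Step 1: u_0 = a_0 = (-3, 0).
Step 2: u_1 = a_1 − (-1)·u_0 = (0, -1).

u_1 = (0, -1)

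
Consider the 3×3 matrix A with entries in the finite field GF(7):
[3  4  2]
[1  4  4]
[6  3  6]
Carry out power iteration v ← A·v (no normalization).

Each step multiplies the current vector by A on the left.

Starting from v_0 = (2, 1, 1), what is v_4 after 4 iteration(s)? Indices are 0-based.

v_0 = (2, 1, 1).
v_1 = A·v_0 = (5, 3, 0).
v_2 = A·v_1 = (6, 3, 4).
v_3 = A·v_2 = (3, 6, 6).
v_4 = A·v_3 = (3, 2, 2).

v_4 = (3, 2, 2)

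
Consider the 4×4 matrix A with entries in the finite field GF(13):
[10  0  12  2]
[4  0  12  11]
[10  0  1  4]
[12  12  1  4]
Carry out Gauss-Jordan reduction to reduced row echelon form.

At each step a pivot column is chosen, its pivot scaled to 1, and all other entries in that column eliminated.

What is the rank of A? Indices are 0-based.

rank = 4

step 1: normalize row 0 (÷10) = (1, 0, 9, 8)
  row 1: subtract 4×row0 = (0, 0, 2, 5)
  row 2: subtract 10×row0 = (0, 0, 2, 2)
  row 3: subtract 12×row0 = (0, 12, 10, 12)
step 2: exchange rows 1,3
step 2: normalize row 1 (÷12) = (0, 1, 3, 1)
step 3: normalize row 2 (÷2) = (0, 0, 1, 1)
  row 0: subtract 9×row2 = (1, 0, 0, 12)
  row 1: subtract 3×row2 = (0, 1, 0, 11)
  row 3: subtract 2×row2 = (0, 0, 0, 3)
step 4: normalize row 3 (÷3) = (0, 0, 0, 1)
  row 0: subtract 12×row3 = (1, 0, 0, 0)
  row 1: subtract 11×row3 = (0, 1, 0, 0)
  row 2: subtract 1×row3 = (0, 0, 1, 0)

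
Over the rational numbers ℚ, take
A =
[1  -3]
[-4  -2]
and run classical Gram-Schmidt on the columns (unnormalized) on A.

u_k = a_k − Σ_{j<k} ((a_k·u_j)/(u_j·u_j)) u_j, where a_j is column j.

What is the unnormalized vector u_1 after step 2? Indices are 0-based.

u_1 = (-56/17, -14/17)

Step 1: u_0 = a_0 = (1, -4).
Step 2: u_1 = a_1 − (5/17)·u_0 = (-56/17, -14/17).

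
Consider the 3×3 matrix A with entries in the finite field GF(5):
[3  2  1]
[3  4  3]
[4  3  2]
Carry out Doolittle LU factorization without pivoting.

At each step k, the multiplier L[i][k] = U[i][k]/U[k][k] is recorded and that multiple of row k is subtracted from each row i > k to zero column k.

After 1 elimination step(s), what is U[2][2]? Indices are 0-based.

[col 0] pivot 3
  R1 -= 1*R0 → (0, 2, 2)  (L[1][0] := 1)
  R2 -= 3*R0 → (0, 2, 4)  (L[2][0] := 3)

U[2][2] = 4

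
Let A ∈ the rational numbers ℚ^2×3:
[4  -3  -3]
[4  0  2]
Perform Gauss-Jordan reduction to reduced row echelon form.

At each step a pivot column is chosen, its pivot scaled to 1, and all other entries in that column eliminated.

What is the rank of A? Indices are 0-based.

rank = 2

step 1: normalize row 0 (÷4) = (1, -3/4, -3/4)
  row 1: subtract 4×row0 = (0, 3, 5)
step 2: normalize row 1 (÷3) = (0, 1, 5/3)
  row 0: subtract -3/4×row1 = (1, 0, 1/2)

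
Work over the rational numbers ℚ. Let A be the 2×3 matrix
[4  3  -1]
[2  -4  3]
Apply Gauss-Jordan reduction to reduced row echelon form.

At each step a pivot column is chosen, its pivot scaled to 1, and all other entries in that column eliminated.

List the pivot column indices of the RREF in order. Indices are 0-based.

pivot columns: 0, 1

pivot(0,0)=4: scale R0 → (1, 3/4, -1/4)
  clear (1,0): R1 −= (2)R0 → (0, -11/2, 7/2)
pivot(1,1)=-11/2: scale R1 → (0, 1, -7/11)
  clear (0,1): R0 −= (3/4)R1 → (1, 0, 5/22)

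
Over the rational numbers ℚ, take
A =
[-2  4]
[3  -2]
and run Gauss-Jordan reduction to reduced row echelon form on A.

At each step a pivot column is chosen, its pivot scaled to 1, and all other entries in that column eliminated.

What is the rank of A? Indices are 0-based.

pivot(0,0)=-2: scale R0 → (1, -2)
  clear (1,0): R1 −= (3)R0 → (0, 4)
pivot(1,1)=4: scale R1 → (0, 1)
  clear (0,1): R0 −= (-2)R1 → (1, 0)

rank = 2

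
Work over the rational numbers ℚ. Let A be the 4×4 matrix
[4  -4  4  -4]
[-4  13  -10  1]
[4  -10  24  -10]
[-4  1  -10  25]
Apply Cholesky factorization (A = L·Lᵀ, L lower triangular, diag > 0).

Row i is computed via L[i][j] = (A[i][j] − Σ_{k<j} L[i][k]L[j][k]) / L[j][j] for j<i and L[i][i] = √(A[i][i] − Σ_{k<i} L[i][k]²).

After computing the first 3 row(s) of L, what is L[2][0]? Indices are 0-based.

L[2][0] = 2

Step 1: L[0][0] = √(4) = 2.
  L[1][0] = (-4) / L[0][0] = -2.
Step 2: L[1][1] = √(9) = 3.
  L[2][0] = (4) / L[0][0] = 2.
  L[2][1] = (-6) / L[1][1] = -2.
Step 3: L[2][2] = √(16) = 4.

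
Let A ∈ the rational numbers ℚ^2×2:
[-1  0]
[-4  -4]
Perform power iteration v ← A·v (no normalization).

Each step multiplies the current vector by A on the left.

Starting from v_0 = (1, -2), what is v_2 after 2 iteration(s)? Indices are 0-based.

v_2 = (1, -12)

v_0 = (1, -2).
v_1 = A·v_0 = (-1, 4).
v_2 = A·v_1 = (1, -12).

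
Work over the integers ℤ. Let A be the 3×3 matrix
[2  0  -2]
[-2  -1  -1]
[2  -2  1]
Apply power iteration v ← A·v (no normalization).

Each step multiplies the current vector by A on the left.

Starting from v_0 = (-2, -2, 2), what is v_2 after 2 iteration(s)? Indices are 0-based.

v_0 = (-2, -2, 2).
v_1 = A·v_0 = (-8, 4, 2).
v_2 = A·v_1 = (-20, 10, -22).

v_2 = (-20, 10, -22)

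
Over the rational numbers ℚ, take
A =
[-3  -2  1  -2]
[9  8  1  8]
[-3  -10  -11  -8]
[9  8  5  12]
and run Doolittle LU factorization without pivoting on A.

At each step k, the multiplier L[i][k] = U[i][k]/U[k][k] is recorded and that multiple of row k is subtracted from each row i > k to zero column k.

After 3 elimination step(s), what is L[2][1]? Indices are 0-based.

[col 0] pivot -3
  R1 -= -3*R0 → (0, 2, 4, 2)  (L[1][0] := -3)
  R2 -= 1*R0 → (0, -8, -12, -6)  (L[2][0] := 1)
  R3 -= -3*R0 → (0, 2, 8, 6)  (L[3][0] := -3)
[col 1] pivot 2
  R2 -= -4*R1 → (0, 0, 4, 2)  (L[2][1] := -4)
  R3 -= 1*R1 → (0, 0, 4, 4)  (L[3][1] := 1)
[col 2] pivot 4
  R3 -= 1*R2 → (0, 0, 0, 2)  (L[3][2] := 1)

L[2][1] = -4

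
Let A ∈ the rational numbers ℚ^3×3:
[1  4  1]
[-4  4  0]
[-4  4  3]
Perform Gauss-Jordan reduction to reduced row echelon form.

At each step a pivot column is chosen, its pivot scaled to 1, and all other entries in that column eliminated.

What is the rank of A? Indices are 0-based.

pivot(0,0)=1: scale R0 → (1, 4, 1)
  clear (1,0): R1 −= (-4)R0 → (0, 20, 4)
  clear (2,0): R2 −= (-4)R0 → (0, 20, 7)
pivot(1,1)=20: scale R1 → (0, 1, 1/5)
  clear (0,1): R0 −= (4)R1 → (1, 0, 1/5)
  clear (2,1): R2 −= (20)R1 → (0, 0, 3)
pivot(2,2)=3: scale R2 → (0, 0, 1)
  clear (0,2): R0 −= (1/5)R2 → (1, 0, 0)
  clear (1,2): R1 −= (1/5)R2 → (0, 1, 0)

rank = 3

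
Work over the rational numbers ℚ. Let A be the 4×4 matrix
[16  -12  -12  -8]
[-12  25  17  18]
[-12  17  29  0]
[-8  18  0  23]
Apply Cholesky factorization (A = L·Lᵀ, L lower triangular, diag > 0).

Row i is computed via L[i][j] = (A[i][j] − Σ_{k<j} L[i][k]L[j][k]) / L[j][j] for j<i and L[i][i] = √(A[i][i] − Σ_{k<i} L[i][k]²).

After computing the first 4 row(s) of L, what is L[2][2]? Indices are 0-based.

L[2][2] = 4

Step 1: L[0][0] = √(16) = 4.
  L[1][0] = (-12) / L[0][0] = -3.
Step 2: L[1][1] = √(16) = 4.
  L[2][0] = (-12) / L[0][0] = -3.
  L[2][1] = (8) / L[1][1] = 2.
Step 3: L[2][2] = √(16) = 4.
  L[3][0] = (-8) / L[0][0] = -2.
  L[3][1] = (12) / L[1][1] = 3.
  L[3][2] = (-12) / L[2][2] = -3.
Step 4: L[3][3] = √(1) = 1.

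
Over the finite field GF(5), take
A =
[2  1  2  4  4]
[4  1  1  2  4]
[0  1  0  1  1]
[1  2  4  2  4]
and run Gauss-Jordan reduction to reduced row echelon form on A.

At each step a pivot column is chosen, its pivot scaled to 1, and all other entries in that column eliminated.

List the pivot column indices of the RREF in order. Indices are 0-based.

pivot(0,0)=2: scale R0 → (1, 3, 1, 2, 2)
  clear (1,0): R1 −= (4)R0 → (0, 4, 2, 4, 1)
  clear (3,0): R3 −= (1)R0 → (0, 4, 3, 0, 2)
pivot(1,1)=4: scale R1 → (0, 1, 3, 1, 4)
  clear (0,1): R0 −= (3)R1 → (1, 0, 2, 4, 0)
  clear (2,1): R2 −= (1)R1 → (0, 0, 2, 0, 2)
  clear (3,1): R3 −= (4)R1 → (0, 0, 1, 1, 1)
pivot(2,2)=2: scale R2 → (0, 0, 1, 0, 1)
  clear (0,2): R0 −= (2)R2 → (1, 0, 0, 4, 3)
  clear (1,2): R1 −= (3)R2 → (0, 1, 0, 1, 1)
  clear (3,2): R3 −= (1)R2 → (0, 0, 0, 1, 0)
pivot(3,3)=1: scale R3 → (0, 0, 0, 1, 0)
  clear (0,3): R0 −= (4)R3 → (1, 0, 0, 0, 3)
  clear (1,3): R1 −= (1)R3 → (0, 1, 0, 0, 1)

pivot columns: 0, 1, 2, 3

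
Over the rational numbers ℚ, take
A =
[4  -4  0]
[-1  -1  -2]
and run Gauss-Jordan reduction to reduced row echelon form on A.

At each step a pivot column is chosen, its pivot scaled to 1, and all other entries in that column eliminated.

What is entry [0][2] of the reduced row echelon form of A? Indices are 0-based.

M[0][2] = 1

[1] R0 /= 4  ⇒  (1, -1, 0)
     R1 -= -1·R0  ⇒  (0, -2, -2)
[2] R1 /= -2  ⇒  (0, 1, 1)
     R0 -= -1·R1  ⇒  (1, 0, 1)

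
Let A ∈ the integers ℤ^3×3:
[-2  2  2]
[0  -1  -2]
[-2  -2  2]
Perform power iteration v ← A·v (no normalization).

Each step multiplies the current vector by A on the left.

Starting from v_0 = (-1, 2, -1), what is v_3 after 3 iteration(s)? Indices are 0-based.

v_0 = (-1, 2, -1).
v_1 = A·v_0 = (4, 0, -4).
v_2 = A·v_1 = (-16, 8, -16).
v_3 = A·v_2 = (16, 24, -16).

v_3 = (16, 24, -16)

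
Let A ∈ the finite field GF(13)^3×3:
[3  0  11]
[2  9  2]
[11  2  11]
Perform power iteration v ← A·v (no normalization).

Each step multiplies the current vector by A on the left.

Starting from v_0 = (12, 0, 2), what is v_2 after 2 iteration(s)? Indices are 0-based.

v_0 = (12, 0, 2).
v_1 = A·v_0 = (6, 2, 11).
v_2 = A·v_1 = (9, 0, 9).

v_2 = (9, 0, 9)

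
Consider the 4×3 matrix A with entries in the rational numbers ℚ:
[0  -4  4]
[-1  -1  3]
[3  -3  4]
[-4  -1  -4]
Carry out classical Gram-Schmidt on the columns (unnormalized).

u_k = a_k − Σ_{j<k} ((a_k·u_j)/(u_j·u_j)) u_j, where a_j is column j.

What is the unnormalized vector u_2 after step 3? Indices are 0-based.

Step 1: u_0 = a_0 = (0, -1, 3, -4).
Step 2: u_1 = a_1 − (-2/13)·u_0 = (-4, -15/13, -33/13, -21/13).
Step 3: u_2 = a_2 − (25/26)·u_0 − (-43/49)·u_1 = (24/49, 289/98, -109/98, -11/7).

u_2 = (24/49, 289/98, -109/98, -11/7)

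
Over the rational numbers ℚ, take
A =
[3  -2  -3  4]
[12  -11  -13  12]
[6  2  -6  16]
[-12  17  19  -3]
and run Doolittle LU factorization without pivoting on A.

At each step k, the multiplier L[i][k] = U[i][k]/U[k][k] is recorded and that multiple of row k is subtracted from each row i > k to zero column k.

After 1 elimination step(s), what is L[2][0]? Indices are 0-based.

L[2][0] = 2

[col 0] pivot 3
  R1 -= 4*R0 → (0, -3, -1, -4)  (L[1][0] := 4)
  R2 -= 2*R0 → (0, 6, 0, 8)  (L[2][0] := 2)
  R3 -= -4*R0 → (0, 9, 7, 13)  (L[3][0] := -4)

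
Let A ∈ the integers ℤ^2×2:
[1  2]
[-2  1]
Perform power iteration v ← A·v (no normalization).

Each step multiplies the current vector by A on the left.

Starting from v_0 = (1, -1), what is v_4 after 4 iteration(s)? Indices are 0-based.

v_0 = (1, -1).
v_1 = A·v_0 = (-1, -3).
v_2 = A·v_1 = (-7, -1).
v_3 = A·v_2 = (-9, 13).
v_4 = A·v_3 = (17, 31).

v_4 = (17, 31)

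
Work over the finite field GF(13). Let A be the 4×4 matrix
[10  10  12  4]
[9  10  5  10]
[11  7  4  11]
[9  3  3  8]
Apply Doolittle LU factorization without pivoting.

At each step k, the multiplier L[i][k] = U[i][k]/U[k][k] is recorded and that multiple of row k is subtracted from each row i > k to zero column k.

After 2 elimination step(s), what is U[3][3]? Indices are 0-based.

k=0: U[0][0]=10
  eliminate (1,0): mult=10, new row 1: (0, 1, 2, 9); set L[1][0]=10
  eliminate (2,0): mult=5, new row 2: (0, 9, 9, 4); set L[2][0]=5
  eliminate (3,0): mult=10, new row 3: (0, 7, 0, 7); set L[3][0]=10
k=1: U[1][1]=1
  eliminate (2,1): mult=9, new row 2: (0, 0, 4, 1); set L[2][1]=9
  eliminate (3,1): mult=7, new row 3: (0, 0, 12, 9); set L[3][1]=7

U[3][3] = 9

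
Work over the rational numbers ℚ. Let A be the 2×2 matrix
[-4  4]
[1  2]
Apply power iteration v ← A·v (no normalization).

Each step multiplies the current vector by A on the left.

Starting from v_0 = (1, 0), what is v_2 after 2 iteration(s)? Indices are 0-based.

v_0 = (1, 0).
v_1 = A·v_0 = (-4, 1).
v_2 = A·v_1 = (20, -2).

v_2 = (20, -2)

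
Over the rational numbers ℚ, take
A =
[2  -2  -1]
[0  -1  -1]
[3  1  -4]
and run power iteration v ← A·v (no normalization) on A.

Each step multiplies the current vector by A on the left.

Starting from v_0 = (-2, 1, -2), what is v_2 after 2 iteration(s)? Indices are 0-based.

v_0 = (-2, 1, -2).
v_1 = A·v_0 = (-4, 1, 3).
v_2 = A·v_1 = (-13, -4, -23).

v_2 = (-13, -4, -23)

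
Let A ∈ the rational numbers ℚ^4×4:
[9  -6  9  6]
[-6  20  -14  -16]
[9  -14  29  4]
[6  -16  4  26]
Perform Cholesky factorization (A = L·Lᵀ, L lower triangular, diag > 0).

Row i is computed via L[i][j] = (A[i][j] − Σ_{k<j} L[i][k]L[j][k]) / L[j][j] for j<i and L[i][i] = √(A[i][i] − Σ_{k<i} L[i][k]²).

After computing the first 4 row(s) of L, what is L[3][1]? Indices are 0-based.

Step 1: L[0][0] = √(9) = 3.
  L[1][0] = (-6) / L[0][0] = -2.
Step 2: L[1][1] = √(16) = 4.
  L[2][0] = (9) / L[0][0] = 3.
  L[2][1] = (-8) / L[1][1] = -2.
Step 3: L[2][2] = √(16) = 4.
  L[3][0] = (6) / L[0][0] = 2.
  L[3][1] = (-12) / L[1][1] = -3.
  L[3][2] = (-8) / L[2][2] = -2.
Step 4: L[3][3] = √(9) = 3.

L[3][1] = -3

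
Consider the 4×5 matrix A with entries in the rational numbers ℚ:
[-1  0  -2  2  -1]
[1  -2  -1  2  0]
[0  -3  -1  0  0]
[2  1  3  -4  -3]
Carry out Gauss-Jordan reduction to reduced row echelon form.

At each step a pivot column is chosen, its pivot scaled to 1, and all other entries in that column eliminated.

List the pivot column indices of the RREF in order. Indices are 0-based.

pivot columns: 0, 1, 2, 3

step 1: normalize row 0 (÷-1) = (1, 0, 2, -2, 1)
  row 1: subtract 1×row0 = (0, -2, -3, 4, -1)
  row 3: subtract 2×row0 = (0, 1, -1, 0, -5)
step 2: normalize row 1 (÷-2) = (0, 1, 3/2, -2, 1/2)
  row 2: subtract -3×row1 = (0, 0, 7/2, -6, 3/2)
  row 3: subtract 1×row1 = (0, 0, -5/2, 2, -11/2)
step 3: normalize row 2 (÷7/2) = (0, 0, 1, -12/7, 3/7)
  row 0: subtract 2×row2 = (1, 0, 0, 10/7, 1/7)
  row 1: subtract 3/2×row2 = (0, 1, 0, 4/7, -1/7)
  row 3: subtract -5/2×row2 = (0, 0, 0, -16/7, -31/7)
step 4: normalize row 3 (÷-16/7) = (0, 0, 0, 1, 31/16)
  row 0: subtract 10/7×row3 = (1, 0, 0, 0, -21/8)
  row 1: subtract 4/7×row3 = (0, 1, 0, 0, -5/4)
  row 2: subtract -12/7×row3 = (0, 0, 1, 0, 15/4)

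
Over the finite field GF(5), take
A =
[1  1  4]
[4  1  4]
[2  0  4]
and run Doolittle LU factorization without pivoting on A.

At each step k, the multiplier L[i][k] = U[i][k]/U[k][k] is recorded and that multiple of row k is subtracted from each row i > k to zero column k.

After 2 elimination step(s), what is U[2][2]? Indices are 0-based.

[col 0] pivot 1
  R1 -= 4*R0 → (0, 2, 3)  (L[1][0] := 4)
  R2 -= 2*R0 → (0, 3, 1)  (L[2][0] := 2)
[col 1] pivot 2
  R2 -= 4*R1 → (0, 0, 4)  (L[2][1] := 4)

U[2][2] = 4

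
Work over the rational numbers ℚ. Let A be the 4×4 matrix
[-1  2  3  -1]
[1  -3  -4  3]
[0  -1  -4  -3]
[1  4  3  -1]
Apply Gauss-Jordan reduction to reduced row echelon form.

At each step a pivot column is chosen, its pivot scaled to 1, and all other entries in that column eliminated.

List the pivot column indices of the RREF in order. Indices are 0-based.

pivot columns: 0, 1, 2, 3

pivot(0,0)=-1: scale R0 → (1, -2, -3, 1)
  clear (1,0): R1 −= (1)R0 → (0, -1, -1, 2)
  clear (3,0): R3 −= (1)R0 → (0, 6, 6, -2)
pivot(1,1)=-1: scale R1 → (0, 1, 1, -2)
  clear (0,1): R0 −= (-2)R1 → (1, 0, -1, -3)
  clear (2,1): R2 −= (-1)R1 → (0, 0, -3, -5)
  clear (3,1): R3 −= (6)R1 → (0, 0, 0, 10)
pivot(2,2)=-3: scale R2 → (0, 0, 1, 5/3)
  clear (0,2): R0 −= (-1)R2 → (1, 0, 0, -4/3)
  clear (1,2): R1 −= (1)R2 → (0, 1, 0, -11/3)
pivot(3,3)=10: scale R3 → (0, 0, 0, 1)
  clear (0,3): R0 −= (-4/3)R3 → (1, 0, 0, 0)
  clear (1,3): R1 −= (-11/3)R3 → (0, 1, 0, 0)
  clear (2,3): R2 −= (5/3)R3 → (0, 0, 1, 0)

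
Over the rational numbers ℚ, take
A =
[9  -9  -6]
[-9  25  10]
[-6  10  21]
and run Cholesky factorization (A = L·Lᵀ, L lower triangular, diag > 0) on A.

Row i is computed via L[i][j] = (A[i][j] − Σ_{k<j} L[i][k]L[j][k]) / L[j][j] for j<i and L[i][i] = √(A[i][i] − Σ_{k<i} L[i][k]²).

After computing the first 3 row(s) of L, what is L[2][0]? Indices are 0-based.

L[2][0] = -2

Step 1: L[0][0] = √(9) = 3.
  L[1][0] = (-9) / L[0][0] = -3.
Step 2: L[1][1] = √(16) = 4.
  L[2][0] = (-6) / L[0][0] = -2.
  L[2][1] = (4) / L[1][1] = 1.
Step 3: L[2][2] = √(16) = 4.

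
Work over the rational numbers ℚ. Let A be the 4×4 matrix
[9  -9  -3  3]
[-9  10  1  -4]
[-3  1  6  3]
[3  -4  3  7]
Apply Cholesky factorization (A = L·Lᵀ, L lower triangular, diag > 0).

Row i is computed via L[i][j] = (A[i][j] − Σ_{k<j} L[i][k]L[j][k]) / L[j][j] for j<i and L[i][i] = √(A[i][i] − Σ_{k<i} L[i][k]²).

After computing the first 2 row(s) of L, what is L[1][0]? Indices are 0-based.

Step 1: L[0][0] = √(9) = 3.
  L[1][0] = (-9) / L[0][0] = -3.
Step 2: L[1][1] = √(1) = 1.

L[1][0] = -3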